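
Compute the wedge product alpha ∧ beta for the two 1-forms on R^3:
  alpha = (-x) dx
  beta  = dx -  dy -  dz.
alpha ∧ beta = (x) dx ∧ dy + (x) dx ∧ dz

Distribute the wedge, using dx_i ∧ dx_j = -dx_j ∧ dx_i and dx_i ∧ dx_i = 0. For each pair (i, j) with i < j, the coefficient of dx_i ∧ dx_j in alpha ∧ beta is (alpha_i * beta_j - alpha_j * beta_i). Collecting: alpha ∧ beta = (x) dx ∧ dy + (x) dx ∧ dz.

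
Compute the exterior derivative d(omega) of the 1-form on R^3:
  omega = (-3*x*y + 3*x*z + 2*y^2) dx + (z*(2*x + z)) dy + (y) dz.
d(omega) = (3*x - 4*y + 2*z) dx ∧ dy + (-3*x) dx ∧ dz + (-2*x - 2*z + 1) dy ∧ dz

For a 1-form omega = sum_i f_i dx_i, the exterior derivative is
  d(omega) = sum_{i < j} (∂f_j/∂x_i - ∂f_i/∂x_j) dx_i ∧ dx_j.
  coefficient of dx ∧ dy: ∂f_2/∂x - ∂f_1/∂y = ∂(z*(2*x + z))/∂x - ∂(-3*x*y + 3*x*z + 2*y^2)/∂y = 3*x - 4*y + 2*z
  coefficient of dx ∧ dz: ∂f_3/∂x - ∂f_1/∂z = ∂(y)/∂x - ∂(-3*x*y + 3*x*z + 2*y^2)/∂z = -3*x
  coefficient of dy ∧ dz: ∂f_3/∂y - ∂f_2/∂z = ∂(y)/∂y - ∂(z*(2*x + z))/∂z = -2*x - 2*z + 1
Assembling: d(omega) = (3*x - 4*y + 2*z) dx ∧ dy + (-3*x) dx ∧ dz + (-2*x - 2*z + 1) dy ∧ dz.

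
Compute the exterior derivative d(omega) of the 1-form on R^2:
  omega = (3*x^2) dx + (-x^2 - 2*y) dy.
d(omega) = (-2*x) dx ∧ dy

For a 1-form omega = sum_i f_i dx_i, the exterior derivative is
  d(omega) = sum_{i < j} (∂f_j/∂x_i - ∂f_i/∂x_j) dx_i ∧ dx_j.
  coefficient of dx ∧ dy: ∂f_2/∂x - ∂f_1/∂y = ∂(-x^2 - 2*y)/∂x - ∂(3*x^2)/∂y = -2*x
Assembling: d(omega) = (-2*x) dx ∧ dy.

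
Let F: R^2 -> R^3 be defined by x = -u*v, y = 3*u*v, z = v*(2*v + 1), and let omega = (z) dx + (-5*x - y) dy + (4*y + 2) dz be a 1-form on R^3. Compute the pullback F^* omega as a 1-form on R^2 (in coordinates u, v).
F^* omega = (v^2*(6*u - 2*v - 1)) du + (6*u^2*v + 46*u*v^2 + 11*u*v + 8*v + 2) dv

Using F^*(f dg) = (f ∘ F) d(g ∘ F), substitute each coordinate x_i by F_i(u, v) in f_i, and replace dx_i by d F_i = (∂F_i/∂u) du + (∂F_i/∂v) dv.
  For the x component: f_1(F) = v*(2*v + 1); d F_1 = (-v) du + (-u) dv
  For the y component: f_2(F) = 2*u*v; d F_2 = (3*v) du + (3*u) dv
  For the z component: f_3(F) = 12*u*v + 2; d F_3 = (0) du + (4*v + 1) dv
Combining and collecting du, dv coefficients:
  coeff of du: v^2*(6*u - 2*v - 1)
  coeff of dv: 6*u^2*v + 46*u*v^2 + 11*u*v + 8*v + 2
F^* omega = (v^2*(6*u - 2*v - 1)) du + (6*u^2*v + 46*u*v^2 + 11*u*v + 8*v + 2) dv.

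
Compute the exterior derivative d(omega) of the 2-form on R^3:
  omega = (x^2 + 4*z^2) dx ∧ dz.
d(omega) = 0

For a 2-form omega = sum_{i<j} g_{ij} dx_i ∧ dx_j, the exterior derivative is
  d(omega) = sum_{i<j} d(g_{ij}) ∧ dx_i ∧ dx_j = sum_{i<j, k} (∂g_{ij}/∂x_k) dx_k ∧ dx_i ∧ dx_j.
Expand each term, using dx_k ∧ dx_i ∧ dx_j = sgn(permutation) dx_{(a)} ∧ dx_{(b)} ∧ dx_{(c)} with (a < b < c) sorted:

Collecting like 3-forms: d(omega) = 0.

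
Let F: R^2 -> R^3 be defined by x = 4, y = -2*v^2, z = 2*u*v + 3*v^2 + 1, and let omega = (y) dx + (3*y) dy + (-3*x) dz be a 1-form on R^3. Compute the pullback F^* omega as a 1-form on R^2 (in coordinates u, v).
F^* omega = (-24*v) du + (-24*u + 24*v^3 - 72*v) dv

Using F^*(f dg) = (f ∘ F) d(g ∘ F), substitute each coordinate x_i by F_i(u, v) in f_i, and replace dx_i by d F_i = (∂F_i/∂u) du + (∂F_i/∂v) dv.
  For the x component: f_1(F) = -2*v^2; d F_1 = (0) du + (0) dv
  For the y component: f_2(F) = -6*v^2; d F_2 = (0) du + (-4*v) dv
  For the z component: f_3(F) = -12; d F_3 = (2*v) du + (2*u + 6*v) dv
Combining and collecting du, dv coefficients:
  coeff of du: -24*v
  coeff of dv: -24*u + 24*v^3 - 72*v
F^* omega = (-24*v) du + (-24*u + 24*v^3 - 72*v) dv.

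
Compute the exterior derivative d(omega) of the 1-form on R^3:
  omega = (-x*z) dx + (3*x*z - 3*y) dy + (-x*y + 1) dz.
d(omega) = (3*z) dx ∧ dy + (x - y) dx ∧ dz + (-4*x) dy ∧ dz

For a 1-form omega = sum_i f_i dx_i, the exterior derivative is
  d(omega) = sum_{i < j} (∂f_j/∂x_i - ∂f_i/∂x_j) dx_i ∧ dx_j.
  coefficient of dx ∧ dy: ∂f_2/∂x - ∂f_1/∂y = ∂(3*x*z - 3*y)/∂x - ∂(-x*z)/∂y = 3*z
  coefficient of dx ∧ dz: ∂f_3/∂x - ∂f_1/∂z = ∂(-x*y + 1)/∂x - ∂(-x*z)/∂z = x - y
  coefficient of dy ∧ dz: ∂f_3/∂y - ∂f_2/∂z = ∂(-x*y + 1)/∂y - ∂(3*x*z - 3*y)/∂z = -4*x
Assembling: d(omega) = (3*z) dx ∧ dy + (x - y) dx ∧ dz + (-4*x) dy ∧ dz.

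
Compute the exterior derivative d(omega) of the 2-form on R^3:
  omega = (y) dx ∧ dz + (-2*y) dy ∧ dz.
d(omega) = (-1) dx ∧ dy ∧ dz

For a 2-form omega = sum_{i<j} g_{ij} dx_i ∧ dx_j, the exterior derivative is
  d(omega) = sum_{i<j} d(g_{ij}) ∧ dx_i ∧ dx_j = sum_{i<j, k} (∂g_{ij}/∂x_k) dx_k ∧ dx_i ∧ dx_j.
Expand each term, using dx_k ∧ dx_i ∧ dx_j = sgn(permutation) dx_{(a)} ∧ dx_{(b)} ∧ dx_{(c)} with (a < b < c) sorted:
  d(y) includes (∂/∂y)(y) dy = (1) dy, which multiplied by dx ∧ dz gives (-1) dx ∧ dy ∧ dz
Collecting like 3-forms: d(omega) = (-1) dx ∧ dy ∧ dz.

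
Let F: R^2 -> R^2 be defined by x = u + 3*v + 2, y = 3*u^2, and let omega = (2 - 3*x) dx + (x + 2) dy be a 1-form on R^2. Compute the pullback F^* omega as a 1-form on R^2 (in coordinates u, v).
F^* omega = (6*u^2 + 18*u*v + 21*u - 9*v - 4) du + (-9*u - 27*v - 12) dv

Using F^*(f dg) = (f ∘ F) d(g ∘ F), substitute each coordinate x_i by F_i(u, v) in f_i, and replace dx_i by d F_i = (∂F_i/∂u) du + (∂F_i/∂v) dv.
  For the x component: f_1(F) = -3*u - 9*v - 4; d F_1 = (1) du + (3) dv
  For the y component: f_2(F) = u + 3*v + 4; d F_2 = (6*u) du + (0) dv
Combining and collecting du, dv coefficients:
  coeff of du: 6*u^2 + 18*u*v + 21*u - 9*v - 4
  coeff of dv: -9*u - 27*v - 12
F^* omega = (6*u^2 + 18*u*v + 21*u - 9*v - 4) du + (-9*u - 27*v - 12) dv.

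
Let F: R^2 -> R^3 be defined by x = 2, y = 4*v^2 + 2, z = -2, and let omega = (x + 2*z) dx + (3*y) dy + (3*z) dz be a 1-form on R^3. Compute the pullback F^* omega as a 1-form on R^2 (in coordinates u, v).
F^* omega = (96*v^3 + 48*v) dv

Using F^*(f dg) = (f ∘ F) d(g ∘ F), substitute each coordinate x_i by F_i(u, v) in f_i, and replace dx_i by d F_i = (∂F_i/∂u) du + (∂F_i/∂v) dv.
  For the x component: f_1(F) = -2; d F_1 = (0) du + (0) dv
  For the y component: f_2(F) = 12*v^2 + 6; d F_2 = (0) du + (8*v) dv
  For the z component: f_3(F) = -6; d F_3 = (0) du + (0) dv
Combining and collecting du, dv coefficients:
  coeff of du: 0
  coeff of dv: 96*v^3 + 48*v
F^* omega = (96*v^3 + 48*v) dv.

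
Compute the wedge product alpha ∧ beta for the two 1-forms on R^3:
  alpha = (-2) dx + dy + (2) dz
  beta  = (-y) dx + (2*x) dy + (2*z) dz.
alpha ∧ beta = (-4*x + y) dx ∧ dy + (2*y - 4*z) dx ∧ dz + (-4*x + 2*z) dy ∧ dz

Distribute the wedge, using dx_i ∧ dx_j = -dx_j ∧ dx_i and dx_i ∧ dx_i = 0. For each pair (i, j) with i < j, the coefficient of dx_i ∧ dx_j in alpha ∧ beta is (alpha_i * beta_j - alpha_j * beta_i). Collecting: alpha ∧ beta = (-4*x + y) dx ∧ dy + (2*y - 4*z) dx ∧ dz + (-4*x + 2*z) dy ∧ dz.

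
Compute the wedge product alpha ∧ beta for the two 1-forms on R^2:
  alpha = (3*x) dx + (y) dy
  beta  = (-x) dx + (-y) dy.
alpha ∧ beta = (-2*x*y) dx ∧ dy

Distribute the wedge, using dx_i ∧ dx_j = -dx_j ∧ dx_i and dx_i ∧ dx_i = 0. For each pair (i, j) with i < j, the coefficient of dx_i ∧ dx_j in alpha ∧ beta is (alpha_i * beta_j - alpha_j * beta_i). Collecting: alpha ∧ beta = (-2*x*y) dx ∧ dy.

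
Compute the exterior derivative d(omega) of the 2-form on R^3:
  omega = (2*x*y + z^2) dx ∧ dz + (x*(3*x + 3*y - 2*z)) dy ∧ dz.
d(omega) = (4*x + 3*y - 2*z) dx ∧ dy ∧ dz

For a 2-form omega = sum_{i<j} g_{ij} dx_i ∧ dx_j, the exterior derivative is
  d(omega) = sum_{i<j} d(g_{ij}) ∧ dx_i ∧ dx_j = sum_{i<j, k} (∂g_{ij}/∂x_k) dx_k ∧ dx_i ∧ dx_j.
Expand each term, using dx_k ∧ dx_i ∧ dx_j = sgn(permutation) dx_{(a)} ∧ dx_{(b)} ∧ dx_{(c)} with (a < b < c) sorted:
  d(2*x*y + z^2) includes (∂/∂y)(2*x*y + z^2) dy = (2*x) dy, which multiplied by dx ∧ dz gives (-2*x) dx ∧ dy ∧ dz
  d(x*(3*x + 3*y - 2*z)) includes (∂/∂x)(x*(3*x + 3*y - 2*z)) dx = (6*x + 3*y - 2*z) dx, which multiplied by dy ∧ dz gives (6*x + 3*y - 2*z) dx ∧ dy ∧ dz
Collecting like 3-forms: d(omega) = (4*x + 3*y - 2*z) dx ∧ dy ∧ dz.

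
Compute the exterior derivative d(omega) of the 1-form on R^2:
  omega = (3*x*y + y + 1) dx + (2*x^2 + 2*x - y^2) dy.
d(omega) = (x + 1) dx ∧ dy

For a 1-form omega = sum_i f_i dx_i, the exterior derivative is
  d(omega) = sum_{i < j} (∂f_j/∂x_i - ∂f_i/∂x_j) dx_i ∧ dx_j.
  coefficient of dx ∧ dy: ∂f_2/∂x - ∂f_1/∂y = ∂(2*x^2 + 2*x - y^2)/∂x - ∂(3*x*y + y + 1)/∂y = x + 1
Assembling: d(omega) = (x + 1) dx ∧ dy.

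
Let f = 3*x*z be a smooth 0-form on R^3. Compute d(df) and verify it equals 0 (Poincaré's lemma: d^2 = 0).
d(df) = 0

Step 1: df = sum_i (∂f/∂x_i) dx_i = (3*z) dx + (0) dy + (3*x) dz.
Step 2: Apply d again. Using the 1-form formula, the coefficient of dx ∧ dy in d(df) is ∂^2 f/∂x ∂y - ∂^2 f/∂y ∂x = (0) - (0) = 0 (equality of mixed partials for smooth f).
Similarly for dx ∧ dz and dy ∧ dz — all coefficients vanish. So d(df) = 0.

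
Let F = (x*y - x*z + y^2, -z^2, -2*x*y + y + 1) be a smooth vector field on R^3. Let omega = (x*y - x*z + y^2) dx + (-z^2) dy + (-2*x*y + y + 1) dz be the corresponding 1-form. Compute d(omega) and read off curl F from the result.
d(omega) = (-2*x + 2*z + 1) dy ∧ dz + (-x + 2*y) dz ∧ dx + (-x - 2*y) dx ∧ dy; curl F = (-2*x + 2*z + 1, -x + 2*y, -x - 2*y)

d omega = sum_{i<j} (∂f_j/∂x_i - ∂f_i/∂x_j) dx_i ∧ dx_j. Under the identification (dy ∧ dz, dz ∧ dx, dx ∧ dy) ↔ (e_x, e_y, e_z), the coefficients are exactly the components of curl F. Compute:
  ∂R/∂y - ∂Q/∂z = (1 - 2*x) - (-2*z) = -2*x + 2*z + 1
  ∂P/∂z - ∂R/∂x = (-x) - (-2*y) = -x + 2*y
  ∂Q/∂x - ∂P/∂y = (0) - (x + 2*y) = -x - 2*y.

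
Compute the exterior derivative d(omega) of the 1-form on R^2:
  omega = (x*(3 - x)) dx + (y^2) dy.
d(omega) = 0

For a 1-form omega = sum_i f_i dx_i, the exterior derivative is
  d(omega) = sum_{i < j} (∂f_j/∂x_i - ∂f_i/∂x_j) dx_i ∧ dx_j.

Assembling: d(omega) = 0.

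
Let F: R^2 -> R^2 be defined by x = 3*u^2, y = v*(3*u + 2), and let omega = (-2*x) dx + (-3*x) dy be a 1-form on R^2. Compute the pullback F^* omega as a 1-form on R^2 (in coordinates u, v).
F^* omega = (u^2*(-36*u - 27*v)) du + (u^2*(-27*u - 18)) dv

Using F^*(f dg) = (f ∘ F) d(g ∘ F), substitute each coordinate x_i by F_i(u, v) in f_i, and replace dx_i by d F_i = (∂F_i/∂u) du + (∂F_i/∂v) dv.
  For the x component: f_1(F) = -6*u^2; d F_1 = (6*u) du + (0) dv
  For the y component: f_2(F) = -9*u^2; d F_2 = (3*v) du + (3*u + 2) dv
Combining and collecting du, dv coefficients:
  coeff of du: u^2*(-36*u - 27*v)
  coeff of dv: u^2*(-27*u - 18)
F^* omega = (u^2*(-36*u - 27*v)) du + (u^2*(-27*u - 18)) dv.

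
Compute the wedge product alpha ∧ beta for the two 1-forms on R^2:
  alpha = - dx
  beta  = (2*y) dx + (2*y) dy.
alpha ∧ beta = (-2*y) dx ∧ dy

Distribute the wedge, using dx_i ∧ dx_j = -dx_j ∧ dx_i and dx_i ∧ dx_i = 0. For each pair (i, j) with i < j, the coefficient of dx_i ∧ dx_j in alpha ∧ beta is (alpha_i * beta_j - alpha_j * beta_i). Collecting: alpha ∧ beta = (-2*y) dx ∧ dy.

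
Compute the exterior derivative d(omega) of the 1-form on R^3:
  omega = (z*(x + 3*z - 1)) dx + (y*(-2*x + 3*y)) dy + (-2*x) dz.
d(omega) = (-2*y) dx ∧ dy + (-x - 6*z - 1) dx ∧ dz

For a 1-form omega = sum_i f_i dx_i, the exterior derivative is
  d(omega) = sum_{i < j} (∂f_j/∂x_i - ∂f_i/∂x_j) dx_i ∧ dx_j.
  coefficient of dx ∧ dy: ∂f_2/∂x - ∂f_1/∂y = ∂(y*(-2*x + 3*y))/∂x - ∂(z*(x + 3*z - 1))/∂y = -2*y
  coefficient of dx ∧ dz: ∂f_3/∂x - ∂f_1/∂z = ∂(-2*x)/∂x - ∂(z*(x + 3*z - 1))/∂z = -x - 6*z - 1
Assembling: d(omega) = (-2*y) dx ∧ dy + (-x - 6*z - 1) dx ∧ dz.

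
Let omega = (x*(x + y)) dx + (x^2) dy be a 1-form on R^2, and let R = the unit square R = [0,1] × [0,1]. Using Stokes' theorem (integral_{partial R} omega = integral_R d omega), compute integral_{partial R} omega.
integral_(partial R) omega = 1/2

Stokes: integral_partial_R omega = integral_R d omega with d omega = (∂Q/∂x - ∂P/∂y) dx ∧ dy.
  ∂Q/∂x = 2*x
  ∂P/∂y = x
  integrand = ∂Q/∂x - ∂P/∂y = x.
Integrating over R: integral_0^1 integral_0^1 (x) dx dy = 1/2.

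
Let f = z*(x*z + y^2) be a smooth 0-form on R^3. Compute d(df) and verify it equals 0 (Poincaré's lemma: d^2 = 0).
d(df) = 0

Step 1: df = sum_i (∂f/∂x_i) dx_i = (z^2) dx + (2*y*z) dy + (2*x*z + y^2) dz.
Step 2: Apply d again. Using the 1-form formula, the coefficient of dx ∧ dy in d(df) is ∂^2 f/∂x ∂y - ∂^2 f/∂y ∂x = (0) - (0) = 0 (equality of mixed partials for smooth f).
Similarly for dx ∧ dz and dy ∧ dz — all coefficients vanish. So d(df) = 0.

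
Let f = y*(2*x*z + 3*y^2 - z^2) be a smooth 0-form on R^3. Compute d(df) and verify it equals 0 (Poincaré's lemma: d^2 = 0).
d(df) = 0

Step 1: df = sum_i (∂f/∂x_i) dx_i = (2*y*z) dx + (2*x*z + 9*y^2 - z^2) dy + (2*y*(x - z)) dz.
Step 2: Apply d again. Using the 1-form formula, the coefficient of dx ∧ dy in d(df) is ∂^2 f/∂x ∂y - ∂^2 f/∂y ∂x = (2*z) - (2*z) = 0 (equality of mixed partials for smooth f).
Similarly for dx ∧ dz and dy ∧ dz — all coefficients vanish. So d(df) = 0.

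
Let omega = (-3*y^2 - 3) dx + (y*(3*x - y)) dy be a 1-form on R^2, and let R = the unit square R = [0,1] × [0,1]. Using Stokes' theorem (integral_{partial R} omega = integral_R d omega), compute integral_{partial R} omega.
integral_(partial R) omega = 9/2

Stokes: integral_partial_R omega = integral_R d omega with d omega = (∂Q/∂x - ∂P/∂y) dx ∧ dy.
  ∂Q/∂x = 3*y
  ∂P/∂y = -6*y
  integrand = ∂Q/∂x - ∂P/∂y = 9*y.
Integrating over R: integral_0^1 integral_0^1 (9*y) dx dy = 9/2.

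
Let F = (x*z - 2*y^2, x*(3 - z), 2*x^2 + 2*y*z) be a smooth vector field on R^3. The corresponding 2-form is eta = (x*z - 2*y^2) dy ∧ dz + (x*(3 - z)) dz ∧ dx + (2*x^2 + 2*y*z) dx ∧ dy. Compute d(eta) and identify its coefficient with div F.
d(eta) = (2*y + z) dx ∧ dy ∧ dz; div F = 2*y + z

For a 2-form in R^3 of the form above, applying d gives a 3-form with coefficient ∂P/∂x + ∂Q/∂y + ∂R/∂z:
  ∂P/∂x = z
  ∂Q/∂y = 0
  ∂R/∂z = 2*y
Sum = 2*y + z, which is exactly div F.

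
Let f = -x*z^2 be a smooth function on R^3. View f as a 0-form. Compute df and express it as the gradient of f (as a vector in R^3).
df = (-z^2) dx + (0) dy + (-2*x*z) dz; grad f = (-z^2, 0, -2*x*z)

For a 0-form f, d f = (∂f/∂x) dx + (∂f/∂y) dy + (∂f/∂z) dz. The components of the vector representation are exactly the entries of grad f in Cartesian coordinates:
  ∂f/∂x = -z^2
  ∂f/∂y = 0
  ∂f/∂z = -2*x*z.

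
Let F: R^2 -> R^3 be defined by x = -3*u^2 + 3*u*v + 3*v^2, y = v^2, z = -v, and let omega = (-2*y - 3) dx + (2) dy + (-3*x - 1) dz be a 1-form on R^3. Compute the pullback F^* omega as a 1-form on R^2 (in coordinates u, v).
F^* omega = (12*u*v^2 + 18*u - 6*v^3 - 9*v) du + (-9*u^2 - 6*u*v^2 + 9*u*v - 9*u - 12*v^3 + 9*v^2 - 14*v + 1) dv

Using F^*(f dg) = (f ∘ F) d(g ∘ F), substitute each coordinate x_i by F_i(u, v) in f_i, and replace dx_i by d F_i = (∂F_i/∂u) du + (∂F_i/∂v) dv.
  For the x component: f_1(F) = -2*v^2 - 3; d F_1 = (-6*u + 3*v) du + (3*u + 6*v) dv
  For the y component: f_2(F) = 2; d F_2 = (0) du + (2*v) dv
  For the z component: f_3(F) = 9*u^2 - 9*u*v - 9*v^2 - 1; d F_3 = (0) du + (-1) dv
Combining and collecting du, dv coefficients:
  coeff of du: 12*u*v^2 + 18*u - 6*v^3 - 9*v
  coeff of dv: -9*u^2 - 6*u*v^2 + 9*u*v - 9*u - 12*v^3 + 9*v^2 - 14*v + 1
F^* omega = (12*u*v^2 + 18*u - 6*v^3 - 9*v) du + (-9*u^2 - 6*u*v^2 + 9*u*v - 9*u - 12*v^3 + 9*v^2 - 14*v + 1) dv.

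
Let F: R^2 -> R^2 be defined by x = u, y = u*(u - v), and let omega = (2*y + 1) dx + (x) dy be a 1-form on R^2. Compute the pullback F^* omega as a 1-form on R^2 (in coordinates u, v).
F^* omega = (4*u^2 - 3*u*v + 1) du + (-u^2) dv

Using F^*(f dg) = (f ∘ F) d(g ∘ F), substitute each coordinate x_i by F_i(u, v) in f_i, and replace dx_i by d F_i = (∂F_i/∂u) du + (∂F_i/∂v) dv.
  For the x component: f_1(F) = 2*u^2 - 2*u*v + 1; d F_1 = (1) du + (0) dv
  For the y component: f_2(F) = u; d F_2 = (2*u - v) du + (-u) dv
Combining and collecting du, dv coefficients:
  coeff of du: 4*u^2 - 3*u*v + 1
  coeff of dv: -u^2
F^* omega = (4*u^2 - 3*u*v + 1) du + (-u^2) dv.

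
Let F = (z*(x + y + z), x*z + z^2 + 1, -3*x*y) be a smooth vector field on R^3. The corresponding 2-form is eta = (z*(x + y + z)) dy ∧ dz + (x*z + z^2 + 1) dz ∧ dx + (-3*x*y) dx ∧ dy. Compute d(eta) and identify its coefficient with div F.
d(eta) = (z) dx ∧ dy ∧ dz; div F = z

For a 2-form in R^3 of the form above, applying d gives a 3-form with coefficient ∂P/∂x + ∂Q/∂y + ∂R/∂z:
  ∂P/∂x = z
  ∂Q/∂y = 0
  ∂R/∂z = 0
Sum = z, which is exactly div F.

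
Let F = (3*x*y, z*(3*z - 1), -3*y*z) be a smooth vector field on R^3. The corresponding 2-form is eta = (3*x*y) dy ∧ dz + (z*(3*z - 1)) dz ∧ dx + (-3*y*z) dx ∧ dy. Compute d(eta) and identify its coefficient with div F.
d(eta) = (0) dx ∧ dy ∧ dz; div F = 0

For a 2-form in R^3 of the form above, applying d gives a 3-form with coefficient ∂P/∂x + ∂Q/∂y + ∂R/∂z:
  ∂P/∂x = 3*y
  ∂Q/∂y = 0
  ∂R/∂z = -3*y
Sum = 0, which is exactly div F.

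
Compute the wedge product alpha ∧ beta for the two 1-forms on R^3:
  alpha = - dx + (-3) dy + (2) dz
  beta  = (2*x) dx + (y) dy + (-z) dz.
alpha ∧ beta = (6*x - y) dx ∧ dy + (-4*x + z) dx ∧ dz + (-2*y + 3*z) dy ∧ dz

Distribute the wedge, using dx_i ∧ dx_j = -dx_j ∧ dx_i and dx_i ∧ dx_i = 0. For each pair (i, j) with i < j, the coefficient of dx_i ∧ dx_j in alpha ∧ beta is (alpha_i * beta_j - alpha_j * beta_i). Collecting: alpha ∧ beta = (6*x - y) dx ∧ dy + (-4*x + z) dx ∧ dz + (-2*y + 3*z) dy ∧ dz.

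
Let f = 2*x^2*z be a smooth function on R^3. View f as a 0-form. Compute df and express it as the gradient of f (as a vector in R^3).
df = (4*x*z) dx + (0) dy + (2*x^2) dz; grad f = (4*x*z, 0, 2*x^2)

For a 0-form f, d f = (∂f/∂x) dx + (∂f/∂y) dy + (∂f/∂z) dz. The components of the vector representation are exactly the entries of grad f in Cartesian coordinates:
  ∂f/∂x = 4*x*z
  ∂f/∂y = 0
  ∂f/∂z = 2*x^2.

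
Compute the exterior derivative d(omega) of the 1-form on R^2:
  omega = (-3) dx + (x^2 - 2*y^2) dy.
d(omega) = (2*x) dx ∧ dy

For a 1-form omega = sum_i f_i dx_i, the exterior derivative is
  d(omega) = sum_{i < j} (∂f_j/∂x_i - ∂f_i/∂x_j) dx_i ∧ dx_j.
  coefficient of dx ∧ dy: ∂f_2/∂x - ∂f_1/∂y = ∂(x^2 - 2*y^2)/∂x - ∂(-3)/∂y = 2*x
Assembling: d(omega) = (2*x) dx ∧ dy.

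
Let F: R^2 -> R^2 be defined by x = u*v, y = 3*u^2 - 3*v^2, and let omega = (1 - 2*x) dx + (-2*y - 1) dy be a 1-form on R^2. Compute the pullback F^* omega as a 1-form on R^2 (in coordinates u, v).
F^* omega = (-36*u^3 + 34*u*v^2 - 6*u + v) du + (34*u^2*v + u - 36*v^3 + 6*v) dv

Using F^*(f dg) = (f ∘ F) d(g ∘ F), substitute each coordinate x_i by F_i(u, v) in f_i, and replace dx_i by d F_i = (∂F_i/∂u) du + (∂F_i/∂v) dv.
  For the x component: f_1(F) = -2*u*v + 1; d F_1 = (v) du + (u) dv
  For the y component: f_2(F) = -6*u^2 + 6*v^2 - 1; d F_2 = (6*u) du + (-6*v) dv
Combining and collecting du, dv coefficients:
  coeff of du: -36*u^3 + 34*u*v^2 - 6*u + v
  coeff of dv: 34*u^2*v + u - 36*v^3 + 6*v
F^* omega = (-36*u^3 + 34*u*v^2 - 6*u + v) du + (34*u^2*v + u - 36*v^3 + 6*v) dv.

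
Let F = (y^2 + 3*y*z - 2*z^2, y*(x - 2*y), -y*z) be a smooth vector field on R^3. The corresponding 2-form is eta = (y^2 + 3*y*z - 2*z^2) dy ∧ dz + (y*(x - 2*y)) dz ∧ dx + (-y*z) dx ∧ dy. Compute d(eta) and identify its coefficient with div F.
d(eta) = (x - 5*y) dx ∧ dy ∧ dz; div F = x - 5*y

For a 2-form in R^3 of the form above, applying d gives a 3-form with coefficient ∂P/∂x + ∂Q/∂y + ∂R/∂z:
  ∂P/∂x = 0
  ∂Q/∂y = x - 4*y
  ∂R/∂z = -y
Sum = x - 5*y, which is exactly div F.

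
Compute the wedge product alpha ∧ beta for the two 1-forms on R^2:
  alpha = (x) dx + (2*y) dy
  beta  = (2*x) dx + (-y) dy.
alpha ∧ beta = (-5*x*y) dx ∧ dy

Distribute the wedge, using dx_i ∧ dx_j = -dx_j ∧ dx_i and dx_i ∧ dx_i = 0. For each pair (i, j) with i < j, the coefficient of dx_i ∧ dx_j in alpha ∧ beta is (alpha_i * beta_j - alpha_j * beta_i). Collecting: alpha ∧ beta = (-5*x*y) dx ∧ dy.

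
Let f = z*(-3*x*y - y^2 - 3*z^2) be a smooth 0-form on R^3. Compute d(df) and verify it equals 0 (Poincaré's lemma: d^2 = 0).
d(df) = 0

Step 1: df = sum_i (∂f/∂x_i) dx_i = (-3*y*z) dx + (z*(-3*x - 2*y)) dy + (-3*x*y - y^2 - 9*z^2) dz.
Step 2: Apply d again. Using the 1-form formula, the coefficient of dx ∧ dy in d(df) is ∂^2 f/∂x ∂y - ∂^2 f/∂y ∂x = (-3*z) - (-3*z) = 0 (equality of mixed partials for smooth f).
Similarly for dx ∧ dz and dy ∧ dz — all coefficients vanish. So d(df) = 0.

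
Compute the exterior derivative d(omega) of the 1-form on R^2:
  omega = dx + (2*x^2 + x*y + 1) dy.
d(omega) = (4*x + y) dx ∧ dy

For a 1-form omega = sum_i f_i dx_i, the exterior derivative is
  d(omega) = sum_{i < j} (∂f_j/∂x_i - ∂f_i/∂x_j) dx_i ∧ dx_j.
  coefficient of dx ∧ dy: ∂f_2/∂x - ∂f_1/∂y = ∂(2*x^2 + x*y + 1)/∂x - ∂(1)/∂y = 4*x + y
Assembling: d(omega) = (4*x + y) dx ∧ dy.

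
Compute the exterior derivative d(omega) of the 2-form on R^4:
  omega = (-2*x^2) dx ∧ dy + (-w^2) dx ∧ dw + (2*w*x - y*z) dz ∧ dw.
d(omega) = (2*w) dx ∧ dz ∧ dw + (-z) dy ∧ dz ∧ dw

For a 2-form omega = sum_{i<j} g_{ij} dx_i ∧ dx_j, the exterior derivative is
  d(omega) = sum_{i<j} d(g_{ij}) ∧ dx_i ∧ dx_j = sum_{i<j, k} (∂g_{ij}/∂x_k) dx_k ∧ dx_i ∧ dx_j.
Expand each term, using dx_k ∧ dx_i ∧ dx_j = sgn(permutation) dx_{(a)} ∧ dx_{(b)} ∧ dx_{(c)} with (a < b < c) sorted:
  d(2*w*x - y*z) includes (∂/∂x)(2*w*x - y*z) dx = (2*w) dx, which multiplied by dz ∧ dw gives (2*w) dx ∧ dz ∧ dw
  d(2*w*x - y*z) includes (∂/∂y)(2*w*x - y*z) dy = (-z) dy, which multiplied by dz ∧ dw gives (-z) dy ∧ dz ∧ dw
Collecting like 3-forms: d(omega) = (2*w) dx ∧ dz ∧ dw + (-z) dy ∧ dz ∧ dw.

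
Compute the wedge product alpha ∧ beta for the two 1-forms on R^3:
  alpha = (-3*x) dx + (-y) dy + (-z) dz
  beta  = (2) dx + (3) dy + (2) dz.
alpha ∧ beta = (-9*x + 2*y) dx ∧ dy + (-6*x + 2*z) dx ∧ dz + (-2*y + 3*z) dy ∧ dz

Distribute the wedge, using dx_i ∧ dx_j = -dx_j ∧ dx_i and dx_i ∧ dx_i = 0. For each pair (i, j) with i < j, the coefficient of dx_i ∧ dx_j in alpha ∧ beta is (alpha_i * beta_j - alpha_j * beta_i). Collecting: alpha ∧ beta = (-9*x + 2*y) dx ∧ dy + (-6*x + 2*z) dx ∧ dz + (-2*y + 3*z) dy ∧ dz.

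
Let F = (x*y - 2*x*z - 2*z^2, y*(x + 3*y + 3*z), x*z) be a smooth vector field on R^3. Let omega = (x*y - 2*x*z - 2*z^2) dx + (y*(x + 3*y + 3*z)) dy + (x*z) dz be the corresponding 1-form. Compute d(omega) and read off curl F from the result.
d(omega) = (-3*y) dy ∧ dz + (-2*x - 5*z) dz ∧ dx + (-x + y) dx ∧ dy; curl F = (-3*y, -2*x - 5*z, -x + y)

d omega = sum_{i<j} (∂f_j/∂x_i - ∂f_i/∂x_j) dx_i ∧ dx_j. Under the identification (dy ∧ dz, dz ∧ dx, dx ∧ dy) ↔ (e_x, e_y, e_z), the coefficients are exactly the components of curl F. Compute:
  ∂R/∂y - ∂Q/∂z = (0) - (3*y) = -3*y
  ∂P/∂z - ∂R/∂x = (-2*x - 4*z) - (z) = -2*x - 5*z
  ∂Q/∂x - ∂P/∂y = (y) - (x) = -x + y.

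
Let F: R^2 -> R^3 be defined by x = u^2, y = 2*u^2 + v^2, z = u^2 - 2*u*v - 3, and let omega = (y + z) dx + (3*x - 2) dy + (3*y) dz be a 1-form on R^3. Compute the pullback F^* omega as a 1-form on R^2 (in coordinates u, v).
F^* omega = (30*u^3 - 16*u^2*v + 8*u*v^2 - 14*u - 6*v^3) du + (-12*u^3 + 6*u^2*v - 6*u*v^2 - 4*v) dv

Using F^*(f dg) = (f ∘ F) d(g ∘ F), substitute each coordinate x_i by F_i(u, v) in f_i, and replace dx_i by d F_i = (∂F_i/∂u) du + (∂F_i/∂v) dv.
  For the x component: f_1(F) = 3*u^2 - 2*u*v + v^2 - 3; d F_1 = (2*u) du + (0) dv
  For the y component: f_2(F) = 3*u^2 - 2; d F_2 = (4*u) du + (2*v) dv
  For the z component: f_3(F) = 6*u^2 + 3*v^2; d F_3 = (2*u - 2*v) du + (-2*u) dv
Combining and collecting du, dv coefficients:
  coeff of du: 30*u^3 - 16*u^2*v + 8*u*v^2 - 14*u - 6*v^3
  coeff of dv: -12*u^3 + 6*u^2*v - 6*u*v^2 - 4*v
F^* omega = (30*u^3 - 16*u^2*v + 8*u*v^2 - 14*u - 6*v^3) du + (-12*u^3 + 6*u^2*v - 6*u*v^2 - 4*v) dv.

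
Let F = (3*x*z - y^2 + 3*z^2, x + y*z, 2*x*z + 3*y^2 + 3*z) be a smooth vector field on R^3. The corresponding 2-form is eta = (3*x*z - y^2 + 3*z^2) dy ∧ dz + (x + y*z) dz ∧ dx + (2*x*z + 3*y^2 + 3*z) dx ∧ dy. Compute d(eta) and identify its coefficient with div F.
d(eta) = (2*x + 4*z + 3) dx ∧ dy ∧ dz; div F = 2*x + 4*z + 3

For a 2-form in R^3 of the form above, applying d gives a 3-form with coefficient ∂P/∂x + ∂Q/∂y + ∂R/∂z:
  ∂P/∂x = 3*z
  ∂Q/∂y = z
  ∂R/∂z = 2*x + 3
Sum = 2*x + 4*z + 3, which is exactly div F.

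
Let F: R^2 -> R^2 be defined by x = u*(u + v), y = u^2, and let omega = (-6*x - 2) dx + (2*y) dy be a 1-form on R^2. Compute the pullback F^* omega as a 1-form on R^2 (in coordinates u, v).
F^* omega = (-8*u^3 - 18*u^2*v - 6*u*v^2 - 4*u - 2*v) du + (2*u*(-3*u^2 - 3*u*v - 1)) dv

Using F^*(f dg) = (f ∘ F) d(g ∘ F), substitute each coordinate x_i by F_i(u, v) in f_i, and replace dx_i by d F_i = (∂F_i/∂u) du + (∂F_i/∂v) dv.
  For the x component: f_1(F) = -6*u^2 - 6*u*v - 2; d F_1 = (2*u + v) du + (u) dv
  For the y component: f_2(F) = 2*u^2; d F_2 = (2*u) du + (0) dv
Combining and collecting du, dv coefficients:
  coeff of du: -8*u^3 - 18*u^2*v - 6*u*v^2 - 4*u - 2*v
  coeff of dv: 2*u*(-3*u^2 - 3*u*v - 1)
F^* omega = (-8*u^3 - 18*u^2*v - 6*u*v^2 - 4*u - 2*v) du + (2*u*(-3*u^2 - 3*u*v - 1)) dv.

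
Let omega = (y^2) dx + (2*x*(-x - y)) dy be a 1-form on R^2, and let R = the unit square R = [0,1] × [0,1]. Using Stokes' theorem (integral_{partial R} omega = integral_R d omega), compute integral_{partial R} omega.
integral_(partial R) omega = -4

Stokes: integral_partial_R omega = integral_R d omega with d omega = (∂Q/∂x - ∂P/∂y) dx ∧ dy.
  ∂Q/∂x = -4*x - 2*y
  ∂P/∂y = 2*y
  integrand = ∂Q/∂x - ∂P/∂y = -4*x - 4*y.
Integrating over R: integral_0^1 integral_0^1 (-4*x - 4*y) dx dy = -4.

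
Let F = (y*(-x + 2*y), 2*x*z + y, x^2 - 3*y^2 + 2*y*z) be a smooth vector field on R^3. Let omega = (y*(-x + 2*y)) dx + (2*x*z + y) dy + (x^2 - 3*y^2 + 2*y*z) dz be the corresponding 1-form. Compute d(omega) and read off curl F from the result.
d(omega) = (-2*x - 6*y + 2*z) dy ∧ dz + (-2*x) dz ∧ dx + (x - 4*y + 2*z) dx ∧ dy; curl F = (-2*x - 6*y + 2*z, -2*x, x - 4*y + 2*z)

d omega = sum_{i<j} (∂f_j/∂x_i - ∂f_i/∂x_j) dx_i ∧ dx_j. Under the identification (dy ∧ dz, dz ∧ dx, dx ∧ dy) ↔ (e_x, e_y, e_z), the coefficients are exactly the components of curl F. Compute:
  ∂R/∂y - ∂Q/∂z = (-6*y + 2*z) - (2*x) = -2*x - 6*y + 2*z
  ∂P/∂z - ∂R/∂x = (0) - (2*x) = -2*x
  ∂Q/∂x - ∂P/∂y = (2*z) - (-x + 4*y) = x - 4*y + 2*z.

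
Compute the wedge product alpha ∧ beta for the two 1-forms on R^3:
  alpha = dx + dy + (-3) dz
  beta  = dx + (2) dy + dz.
alpha ∧ beta = (1) dx ∧ dy + (4) dx ∧ dz + (7) dy ∧ dz

Distribute the wedge, using dx_i ∧ dx_j = -dx_j ∧ dx_i and dx_i ∧ dx_i = 0. For each pair (i, j) with i < j, the coefficient of dx_i ∧ dx_j in alpha ∧ beta is (alpha_i * beta_j - alpha_j * beta_i). Collecting: alpha ∧ beta = (1) dx ∧ dy + (4) dx ∧ dz + (7) dy ∧ dz.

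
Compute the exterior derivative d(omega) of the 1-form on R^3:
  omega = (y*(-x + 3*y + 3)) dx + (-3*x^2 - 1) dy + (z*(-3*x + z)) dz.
d(omega) = (-5*x - 6*y - 3) dx ∧ dy + (-3*z) dx ∧ dz

For a 1-form omega = sum_i f_i dx_i, the exterior derivative is
  d(omega) = sum_{i < j} (∂f_j/∂x_i - ∂f_i/∂x_j) dx_i ∧ dx_j.
  coefficient of dx ∧ dy: ∂f_2/∂x - ∂f_1/∂y = ∂(-3*x^2 - 1)/∂x - ∂(y*(-x + 3*y + 3))/∂y = -5*x - 6*y - 3
  coefficient of dx ∧ dz: ∂f_3/∂x - ∂f_1/∂z = ∂(z*(-3*x + z))/∂x - ∂(y*(-x + 3*y + 3))/∂z = -3*z
Assembling: d(omega) = (-5*x - 6*y - 3) dx ∧ dy + (-3*z) dx ∧ dz.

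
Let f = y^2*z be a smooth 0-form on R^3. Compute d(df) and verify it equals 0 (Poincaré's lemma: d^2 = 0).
d(df) = 0

Step 1: df = sum_i (∂f/∂x_i) dx_i = (0) dx + (2*y*z) dy + (y^2) dz.
Step 2: Apply d again. Using the 1-form formula, the coefficient of dx ∧ dy in d(df) is ∂^2 f/∂x ∂y - ∂^2 f/∂y ∂x = (0) - (0) = 0 (equality of mixed partials for smooth f).
Similarly for dx ∧ dz and dy ∧ dz — all coefficients vanish. So d(df) = 0.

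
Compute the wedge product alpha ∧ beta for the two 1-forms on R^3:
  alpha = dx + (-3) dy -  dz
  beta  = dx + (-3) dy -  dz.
alpha ∧ beta = 0

Distribute the wedge, using dx_i ∧ dx_j = -dx_j ∧ dx_i and dx_i ∧ dx_i = 0. For each pair (i, j) with i < j, the coefficient of dx_i ∧ dx_j in alpha ∧ beta is (alpha_i * beta_j - alpha_j * beta_i). Collecting: alpha ∧ beta = 0.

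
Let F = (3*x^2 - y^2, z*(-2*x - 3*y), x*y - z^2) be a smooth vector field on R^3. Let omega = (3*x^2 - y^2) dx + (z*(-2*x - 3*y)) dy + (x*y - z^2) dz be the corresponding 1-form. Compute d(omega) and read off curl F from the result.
d(omega) = (3*x + 3*y) dy ∧ dz + (-y) dz ∧ dx + (2*y - 2*z) dx ∧ dy; curl F = (3*x + 3*y, -y, 2*y - 2*z)

d omega = sum_{i<j} (∂f_j/∂x_i - ∂f_i/∂x_j) dx_i ∧ dx_j. Under the identification (dy ∧ dz, dz ∧ dx, dx ∧ dy) ↔ (e_x, e_y, e_z), the coefficients are exactly the components of curl F. Compute:
  ∂R/∂y - ∂Q/∂z = (x) - (-2*x - 3*y) = 3*x + 3*y
  ∂P/∂z - ∂R/∂x = (0) - (y) = -y
  ∂Q/∂x - ∂P/∂y = (-2*z) - (-2*y) = 2*y - 2*z.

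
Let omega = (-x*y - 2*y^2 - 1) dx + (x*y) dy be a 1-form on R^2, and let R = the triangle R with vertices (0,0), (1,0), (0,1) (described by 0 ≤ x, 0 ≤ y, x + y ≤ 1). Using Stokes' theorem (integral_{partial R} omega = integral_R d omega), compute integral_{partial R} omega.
integral_(partial R) omega = 1

Stokes: integral_partial_R omega = integral_R d omega with d omega = (∂Q/∂x - ∂P/∂y) dx ∧ dy.
  ∂Q/∂x = y
  ∂P/∂y = -x - 4*y
  integrand = ∂Q/∂x - ∂P/∂y = x + 5*y.
Integrating over R: integral_0^1 integral_0^{1-x} (x + 5*y) dy dx = 1.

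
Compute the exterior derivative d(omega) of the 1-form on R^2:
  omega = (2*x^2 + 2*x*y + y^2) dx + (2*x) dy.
d(omega) = (-2*x - 2*y + 2) dx ∧ dy

For a 1-form omega = sum_i f_i dx_i, the exterior derivative is
  d(omega) = sum_{i < j} (∂f_j/∂x_i - ∂f_i/∂x_j) dx_i ∧ dx_j.
  coefficient of dx ∧ dy: ∂f_2/∂x - ∂f_1/∂y = ∂(2*x)/∂x - ∂(2*x^2 + 2*x*y + y^2)/∂y = -2*x - 2*y + 2
Assembling: d(omega) = (-2*x - 2*y + 2) dx ∧ dy.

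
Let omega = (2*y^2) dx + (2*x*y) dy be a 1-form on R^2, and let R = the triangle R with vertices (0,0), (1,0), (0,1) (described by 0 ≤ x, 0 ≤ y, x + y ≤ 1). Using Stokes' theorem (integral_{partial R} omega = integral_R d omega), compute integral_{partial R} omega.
integral_(partial R) omega = -1/3

Stokes: integral_partial_R omega = integral_R d omega with d omega = (∂Q/∂x - ∂P/∂y) dx ∧ dy.
  ∂Q/∂x = 2*y
  ∂P/∂y = 4*y
  integrand = ∂Q/∂x - ∂P/∂y = -2*y.
Integrating over R: integral_0^1 integral_0^{1-x} (-2*y) dy dx = -1/3.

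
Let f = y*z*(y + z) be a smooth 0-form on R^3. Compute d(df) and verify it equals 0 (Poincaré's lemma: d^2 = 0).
d(df) = 0

Step 1: df = sum_i (∂f/∂x_i) dx_i = (0) dx + (z*(2*y + z)) dy + (y*(y + 2*z)) dz.
Step 2: Apply d again. Using the 1-form formula, the coefficient of dx ∧ dy in d(df) is ∂^2 f/∂x ∂y - ∂^2 f/∂y ∂x = (0) - (0) = 0 (equality of mixed partials for smooth f).
Similarly for dx ∧ dz and dy ∧ dz — all coefficients vanish. So d(df) = 0.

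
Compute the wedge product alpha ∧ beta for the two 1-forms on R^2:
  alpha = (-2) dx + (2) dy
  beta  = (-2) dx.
alpha ∧ beta = (4) dx ∧ dy

Distribute the wedge, using dx_i ∧ dx_j = -dx_j ∧ dx_i and dx_i ∧ dx_i = 0. For each pair (i, j) with i < j, the coefficient of dx_i ∧ dx_j in alpha ∧ beta is (alpha_i * beta_j - alpha_j * beta_i). Collecting: alpha ∧ beta = (4) dx ∧ dy.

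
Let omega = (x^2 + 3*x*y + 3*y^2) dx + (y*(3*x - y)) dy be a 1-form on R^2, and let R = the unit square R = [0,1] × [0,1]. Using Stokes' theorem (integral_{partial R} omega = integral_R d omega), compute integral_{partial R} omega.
integral_(partial R) omega = -3

Stokes: integral_partial_R omega = integral_R d omega with d omega = (∂Q/∂x - ∂P/∂y) dx ∧ dy.
  ∂Q/∂x = 3*y
  ∂P/∂y = 3*x + 6*y
  integrand = ∂Q/∂x - ∂P/∂y = -3*x - 3*y.
Integrating over R: integral_0^1 integral_0^1 (-3*x - 3*y) dx dy = -3.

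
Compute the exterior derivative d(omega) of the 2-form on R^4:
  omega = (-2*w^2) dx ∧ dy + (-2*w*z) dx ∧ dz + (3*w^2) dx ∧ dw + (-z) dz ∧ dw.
d(omega) = (-4*w) dx ∧ dy ∧ dw + (-2*z) dx ∧ dz ∧ dw

For a 2-form omega = sum_{i<j} g_{ij} dx_i ∧ dx_j, the exterior derivative is
  d(omega) = sum_{i<j} d(g_{ij}) ∧ dx_i ∧ dx_j = sum_{i<j, k} (∂g_{ij}/∂x_k) dx_k ∧ dx_i ∧ dx_j.
Expand each term, using dx_k ∧ dx_i ∧ dx_j = sgn(permutation) dx_{(a)} ∧ dx_{(b)} ∧ dx_{(c)} with (a < b < c) sorted:
  d(-2*w^2) includes (∂/∂w)(-2*w^2) dw = (-4*w) dw, which multiplied by dx ∧ dy gives (-4*w) dx ∧ dy ∧ dw
  d(-2*w*z) includes (∂/∂w)(-2*w*z) dw = (-2*z) dw, which multiplied by dx ∧ dz gives (-2*z) dx ∧ dz ∧ dw
Collecting like 3-forms: d(omega) = (-4*w) dx ∧ dy ∧ dw + (-2*z) dx ∧ dz ∧ dw.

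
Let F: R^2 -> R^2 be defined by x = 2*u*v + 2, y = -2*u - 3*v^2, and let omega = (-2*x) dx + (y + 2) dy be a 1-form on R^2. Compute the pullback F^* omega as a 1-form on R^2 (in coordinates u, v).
F^* omega = (-8*u*v^2 + 4*u + 6*v^2 - 8*v - 4) du + (-8*u^2*v + 12*u*v - 8*u + 18*v^3 - 12*v) dv

Using F^*(f dg) = (f ∘ F) d(g ∘ F), substitute each coordinate x_i by F_i(u, v) in f_i, and replace dx_i by d F_i = (∂F_i/∂u) du + (∂F_i/∂v) dv.
  For the x component: f_1(F) = -4*u*v - 4; d F_1 = (2*v) du + (2*u) dv
  For the y component: f_2(F) = -2*u - 3*v^2 + 2; d F_2 = (-2) du + (-6*v) dv
Combining and collecting du, dv coefficients:
  coeff of du: -8*u*v^2 + 4*u + 6*v^2 - 8*v - 4
  coeff of dv: -8*u^2*v + 12*u*v - 8*u + 18*v^3 - 12*v
F^* omega = (-8*u*v^2 + 4*u + 6*v^2 - 8*v - 4) du + (-8*u^2*v + 12*u*v - 8*u + 18*v^3 - 12*v) dv.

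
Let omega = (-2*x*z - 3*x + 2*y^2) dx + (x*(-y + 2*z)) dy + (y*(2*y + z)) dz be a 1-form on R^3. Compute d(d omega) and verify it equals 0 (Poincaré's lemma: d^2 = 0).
d(d omega) = 0

Step 1: d omega = sum_{i<j} (∂f_j/∂x_i - ∂f_i/∂x_j) dx_i ∧ dx_j:
  coeff of dx ∧ dy: -5*y + 2*z
  coeff of dx ∧ dz: 2*x
  coeff of dy ∧ dz: -2*x + 4*y + z
Step 2: Apply d again to each 2-form coefficient. The only possible 3-form in R^3 is dx ∧ dy ∧ dz, with coefficient
  ∂(coeff of dy∧dz)/∂x - ∂(coeff of dx∧dz)/∂y + ∂(coeff of dx∧dy)/∂z
  = ∂/∂x (-2*x + 4*y + z) - ∂/∂y (2*x) + ∂/∂z (-5*y + 2*z).
Each of these terms simplifies to sums of mixed partials that cancel in pairs. The result is 0 (by equality of mixed partials for smooth functions — Schwarz / Clairaut).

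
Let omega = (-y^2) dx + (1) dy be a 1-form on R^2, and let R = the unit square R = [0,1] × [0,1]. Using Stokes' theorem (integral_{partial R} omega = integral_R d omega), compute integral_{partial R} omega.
integral_(partial R) omega = 1

Stokes: integral_partial_R omega = integral_R d omega with d omega = (∂Q/∂x - ∂P/∂y) dx ∧ dy.
  ∂Q/∂x = 0
  ∂P/∂y = -2*y
  integrand = ∂Q/∂x - ∂P/∂y = 2*y.
Integrating over R: integral_0^1 integral_0^1 (2*y) dx dy = 1.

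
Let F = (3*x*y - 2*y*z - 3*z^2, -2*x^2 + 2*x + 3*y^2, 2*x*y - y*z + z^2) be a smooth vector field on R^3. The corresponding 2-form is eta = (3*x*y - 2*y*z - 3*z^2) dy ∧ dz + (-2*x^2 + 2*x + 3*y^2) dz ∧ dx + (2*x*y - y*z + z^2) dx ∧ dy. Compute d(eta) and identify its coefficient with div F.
d(eta) = (8*y + 2*z) dx ∧ dy ∧ dz; div F = 8*y + 2*z

For a 2-form in R^3 of the form above, applying d gives a 3-form with coefficient ∂P/∂x + ∂Q/∂y + ∂R/∂z:
  ∂P/∂x = 3*y
  ∂Q/∂y = 6*y
  ∂R/∂z = -y + 2*z
Sum = 8*y + 2*z, which is exactly div F.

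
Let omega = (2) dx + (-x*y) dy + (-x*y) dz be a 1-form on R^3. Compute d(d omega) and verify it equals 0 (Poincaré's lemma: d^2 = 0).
d(d omega) = 0

Step 1: d omega = sum_{i<j} (∂f_j/∂x_i - ∂f_i/∂x_j) dx_i ∧ dx_j:
  coeff of dx ∧ dy: -y
  coeff of dx ∧ dz: -y
  coeff of dy ∧ dz: -x
Step 2: Apply d again to each 2-form coefficient. The only possible 3-form in R^3 is dx ∧ dy ∧ dz, with coefficient
  ∂(coeff of dy∧dz)/∂x - ∂(coeff of dx∧dz)/∂y + ∂(coeff of dx∧dy)/∂z
  = ∂/∂x (-x) - ∂/∂y (-y) + ∂/∂z (-y).
Each of these terms simplifies to sums of mixed partials that cancel in pairs. The result is 0 (by equality of mixed partials for smooth functions — Schwarz / Clairaut).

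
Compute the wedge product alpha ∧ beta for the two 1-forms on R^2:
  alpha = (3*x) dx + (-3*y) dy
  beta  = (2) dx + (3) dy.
alpha ∧ beta = (9*x + 6*y) dx ∧ dy

Distribute the wedge, using dx_i ∧ dx_j = -dx_j ∧ dx_i and dx_i ∧ dx_i = 0. For each pair (i, j) with i < j, the coefficient of dx_i ∧ dx_j in alpha ∧ beta is (alpha_i * beta_j - alpha_j * beta_i). Collecting: alpha ∧ beta = (9*x + 6*y) dx ∧ dy.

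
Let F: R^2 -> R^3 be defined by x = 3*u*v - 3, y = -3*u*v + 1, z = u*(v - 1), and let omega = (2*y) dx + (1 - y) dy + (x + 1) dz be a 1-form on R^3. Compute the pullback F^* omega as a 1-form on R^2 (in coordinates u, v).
F^* omega = (-24*u*v^2 - 3*u*v + 4*v + 2) du + (4*u*(-6*u*v + 1)) dv

Using F^*(f dg) = (f ∘ F) d(g ∘ F), substitute each coordinate x_i by F_i(u, v) in f_i, and replace dx_i by d F_i = (∂F_i/∂u) du + (∂F_i/∂v) dv.
  For the x component: f_1(F) = -6*u*v + 2; d F_1 = (3*v) du + (3*u) dv
  For the y component: f_2(F) = 3*u*v; d F_2 = (-3*v) du + (-3*u) dv
  For the z component: f_3(F) = 3*u*v - 2; d F_3 = (v - 1) du + (u) dv
Combining and collecting du, dv coefficients:
  coeff of du: -24*u*v^2 - 3*u*v + 4*v + 2
  coeff of dv: 4*u*(-6*u*v + 1)
F^* omega = (-24*u*v^2 - 3*u*v + 4*v + 2) du + (4*u*(-6*u*v + 1)) dv.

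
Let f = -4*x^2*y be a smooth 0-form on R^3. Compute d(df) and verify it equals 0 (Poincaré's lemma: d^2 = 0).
d(df) = 0

Step 1: df = sum_i (∂f/∂x_i) dx_i = (-8*x*y) dx + (-4*x^2) dy + (0) dz.
Step 2: Apply d again. Using the 1-form formula, the coefficient of dx ∧ dy in d(df) is ∂^2 f/∂x ∂y - ∂^2 f/∂y ∂x = (-8*x) - (-8*x) = 0 (equality of mixed partials for smooth f).
Similarly for dx ∧ dz and dy ∧ dz — all coefficients vanish. So d(df) = 0.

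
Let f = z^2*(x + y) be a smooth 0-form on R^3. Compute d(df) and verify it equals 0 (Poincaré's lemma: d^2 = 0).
d(df) = 0

Step 1: df = sum_i (∂f/∂x_i) dx_i = (z^2) dx + (z^2) dy + (2*z*(x + y)) dz.
Step 2: Apply d again. Using the 1-form formula, the coefficient of dx ∧ dy in d(df) is ∂^2 f/∂x ∂y - ∂^2 f/∂y ∂x = (0) - (0) = 0 (equality of mixed partials for smooth f).
Similarly for dx ∧ dz and dy ∧ dz — all coefficients vanish. So d(df) = 0.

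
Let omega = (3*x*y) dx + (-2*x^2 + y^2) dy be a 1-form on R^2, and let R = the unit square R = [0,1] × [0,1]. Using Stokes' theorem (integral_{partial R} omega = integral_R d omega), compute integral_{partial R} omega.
integral_(partial R) omega = -7/2

Stokes: integral_partial_R omega = integral_R d omega with d omega = (∂Q/∂x - ∂P/∂y) dx ∧ dy.
  ∂Q/∂x = -4*x
  ∂P/∂y = 3*x
  integrand = ∂Q/∂x - ∂P/∂y = -7*x.
Integrating over R: integral_0^1 integral_0^1 (-7*x) dx dy = -7/2.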